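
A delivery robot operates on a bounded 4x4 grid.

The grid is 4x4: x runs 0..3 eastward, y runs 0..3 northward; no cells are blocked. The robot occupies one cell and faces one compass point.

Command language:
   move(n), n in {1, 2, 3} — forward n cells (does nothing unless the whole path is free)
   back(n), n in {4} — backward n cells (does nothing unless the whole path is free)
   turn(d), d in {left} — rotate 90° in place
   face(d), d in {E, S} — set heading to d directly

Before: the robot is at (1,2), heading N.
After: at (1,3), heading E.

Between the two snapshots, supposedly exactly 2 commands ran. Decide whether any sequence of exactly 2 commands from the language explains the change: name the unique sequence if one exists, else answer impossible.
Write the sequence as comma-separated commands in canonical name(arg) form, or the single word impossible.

key: running face(E) before move(1) would end elsewhere — order is forced
begin: at (1,2), heading N
[1] after move(1): at (1,3), heading N
[2] after face(E): at (1,3), heading E
uniquely the one of 49 2-step routes that fits.

move(1), face(E)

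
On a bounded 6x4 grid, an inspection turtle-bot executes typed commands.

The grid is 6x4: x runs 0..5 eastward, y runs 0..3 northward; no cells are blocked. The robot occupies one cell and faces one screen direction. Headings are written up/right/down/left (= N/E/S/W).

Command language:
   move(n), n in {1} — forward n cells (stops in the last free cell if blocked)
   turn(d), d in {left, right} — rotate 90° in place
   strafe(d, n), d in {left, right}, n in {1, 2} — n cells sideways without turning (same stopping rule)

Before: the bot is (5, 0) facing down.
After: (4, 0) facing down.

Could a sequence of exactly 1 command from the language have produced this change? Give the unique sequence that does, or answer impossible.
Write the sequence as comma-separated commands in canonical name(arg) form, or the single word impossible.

strafe(right, 1)

key: still facing S — the one step turns nothing
start: (5, 0) facing down
1. strafe(right, 1) → (4, 0) facing down
no other 1-command option fits: unique.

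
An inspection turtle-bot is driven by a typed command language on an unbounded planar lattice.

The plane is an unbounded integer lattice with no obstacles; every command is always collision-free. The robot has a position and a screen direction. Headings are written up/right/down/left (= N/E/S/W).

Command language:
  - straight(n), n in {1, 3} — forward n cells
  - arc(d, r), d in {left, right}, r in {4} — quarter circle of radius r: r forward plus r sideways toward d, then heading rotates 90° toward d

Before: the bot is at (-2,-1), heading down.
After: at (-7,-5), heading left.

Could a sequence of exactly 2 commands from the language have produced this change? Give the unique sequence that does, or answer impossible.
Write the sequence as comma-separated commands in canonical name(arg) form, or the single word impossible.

arc(right, 4), straight(1)

key: running straight(1) before arc(right, 4) would end elsewhere — order is forced
from: at (-2,-1), heading down
step 1 (arc(right, 4)): at (-6,-5), heading left
step 2 (straight(1)): at (-7,-5), heading left
no rival 2-sequence matches.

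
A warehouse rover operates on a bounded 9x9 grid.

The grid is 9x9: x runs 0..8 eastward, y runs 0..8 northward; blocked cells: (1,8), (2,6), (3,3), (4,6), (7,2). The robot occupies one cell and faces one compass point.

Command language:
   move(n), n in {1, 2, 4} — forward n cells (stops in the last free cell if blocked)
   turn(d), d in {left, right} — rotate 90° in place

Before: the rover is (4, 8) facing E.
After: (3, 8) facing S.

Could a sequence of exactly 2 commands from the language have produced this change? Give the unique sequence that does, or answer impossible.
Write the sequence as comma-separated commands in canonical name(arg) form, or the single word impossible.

all 25 sequences checked — none match.

impossible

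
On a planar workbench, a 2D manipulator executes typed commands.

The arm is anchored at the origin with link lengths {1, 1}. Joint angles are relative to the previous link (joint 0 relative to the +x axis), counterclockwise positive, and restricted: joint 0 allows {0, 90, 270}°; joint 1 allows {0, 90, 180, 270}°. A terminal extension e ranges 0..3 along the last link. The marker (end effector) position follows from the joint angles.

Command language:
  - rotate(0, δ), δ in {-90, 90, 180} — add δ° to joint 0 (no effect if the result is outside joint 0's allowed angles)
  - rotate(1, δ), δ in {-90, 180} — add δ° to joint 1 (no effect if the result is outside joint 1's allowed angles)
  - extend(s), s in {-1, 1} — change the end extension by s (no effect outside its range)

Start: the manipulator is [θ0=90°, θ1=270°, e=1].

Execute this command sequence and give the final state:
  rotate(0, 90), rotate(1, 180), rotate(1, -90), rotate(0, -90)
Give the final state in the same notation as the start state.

initial: [θ0=90°, θ1=270°, e=1]
t=1 rotate(0, 90) ⇒ [θ0=90°, θ1=270°, e=1]
t=2 rotate(1, 180) ⇒ [θ0=90°, θ1=90°, e=1]
t=3 rotate(1, -90) ⇒ [θ0=90°, θ1=0°, e=1]
t=4 rotate(0, -90) ⇒ [θ0=0°, θ1=0°, e=1]

[θ0=0°, θ1=0°, e=1]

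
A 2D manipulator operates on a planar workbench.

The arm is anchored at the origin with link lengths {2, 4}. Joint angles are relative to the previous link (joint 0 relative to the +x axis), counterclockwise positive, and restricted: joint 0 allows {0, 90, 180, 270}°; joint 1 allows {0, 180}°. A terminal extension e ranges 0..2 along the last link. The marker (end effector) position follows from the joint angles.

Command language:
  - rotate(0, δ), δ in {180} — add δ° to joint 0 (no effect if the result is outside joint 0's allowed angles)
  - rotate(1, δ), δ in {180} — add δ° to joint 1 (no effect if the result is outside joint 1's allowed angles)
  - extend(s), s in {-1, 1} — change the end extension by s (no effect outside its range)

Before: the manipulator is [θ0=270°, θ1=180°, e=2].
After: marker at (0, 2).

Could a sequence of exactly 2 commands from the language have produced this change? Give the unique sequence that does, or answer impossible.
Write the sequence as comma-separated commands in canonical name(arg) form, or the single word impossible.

begin: [θ0=270°, θ1=180°, e=2]
[1] after extend(-1): [θ0=270°, θ1=180°, e=1]
[2] after extend(-1): [θ0=270°, θ1=180°, e=0]
uniquely the one of 16 2-step routes that fits.

extend(-1), extend(-1)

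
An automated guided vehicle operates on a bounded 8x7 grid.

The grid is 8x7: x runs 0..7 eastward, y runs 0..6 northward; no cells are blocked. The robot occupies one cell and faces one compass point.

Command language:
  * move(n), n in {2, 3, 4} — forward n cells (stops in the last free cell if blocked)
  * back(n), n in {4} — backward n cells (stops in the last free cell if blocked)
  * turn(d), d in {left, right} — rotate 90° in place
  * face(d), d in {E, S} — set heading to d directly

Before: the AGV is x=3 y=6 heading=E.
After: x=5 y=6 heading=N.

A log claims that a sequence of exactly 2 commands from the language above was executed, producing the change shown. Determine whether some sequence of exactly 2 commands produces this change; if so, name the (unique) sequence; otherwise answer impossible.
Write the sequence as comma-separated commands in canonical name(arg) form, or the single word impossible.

key: cell and facing (now N) both changed — the 2 commands mix motion and turning
initial: x=3 y=6 heading=E
step 1 (move(2)): x=5 y=6 heading=E
step 2 (turn(left)): x=5 y=6 heading=N
no other 2-command option fits: unique.

move(2), turn(left)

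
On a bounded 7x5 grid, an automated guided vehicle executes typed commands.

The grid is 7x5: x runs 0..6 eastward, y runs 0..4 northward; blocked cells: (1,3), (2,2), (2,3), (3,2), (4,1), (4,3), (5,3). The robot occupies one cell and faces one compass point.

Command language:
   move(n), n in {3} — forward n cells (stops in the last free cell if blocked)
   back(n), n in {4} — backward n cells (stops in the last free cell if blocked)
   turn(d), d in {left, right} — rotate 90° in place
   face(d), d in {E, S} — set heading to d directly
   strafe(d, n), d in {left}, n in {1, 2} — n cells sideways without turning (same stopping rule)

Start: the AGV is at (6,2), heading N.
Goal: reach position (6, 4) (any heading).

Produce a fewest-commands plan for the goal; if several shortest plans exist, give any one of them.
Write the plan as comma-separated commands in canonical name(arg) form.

from: at (6,2), heading N
1. move(3) → at (6,4), heading N
no 0-step plan works, so 1 is optimal.

move(3)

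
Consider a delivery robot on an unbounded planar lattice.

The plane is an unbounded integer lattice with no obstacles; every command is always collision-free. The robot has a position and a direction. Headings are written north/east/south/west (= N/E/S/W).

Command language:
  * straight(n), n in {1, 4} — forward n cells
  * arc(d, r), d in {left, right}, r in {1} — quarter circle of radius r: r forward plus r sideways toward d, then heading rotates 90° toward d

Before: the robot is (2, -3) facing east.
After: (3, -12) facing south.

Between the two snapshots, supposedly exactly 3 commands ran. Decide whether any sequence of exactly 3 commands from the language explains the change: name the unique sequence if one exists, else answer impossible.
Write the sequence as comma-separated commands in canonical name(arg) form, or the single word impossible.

arc(right, 1), straight(4), straight(4)

key: order matters: swapping arc(right, 1) and straight(4) lands elsewhere
t0: (2, -3) facing east
step 1 (arc(right, 1)): (3, -4) facing south
step 2 (straight(4)): (3, -8) facing south
step 3 (straight(4)): (3, -12) facing south
all 64 alternatives checked — unique.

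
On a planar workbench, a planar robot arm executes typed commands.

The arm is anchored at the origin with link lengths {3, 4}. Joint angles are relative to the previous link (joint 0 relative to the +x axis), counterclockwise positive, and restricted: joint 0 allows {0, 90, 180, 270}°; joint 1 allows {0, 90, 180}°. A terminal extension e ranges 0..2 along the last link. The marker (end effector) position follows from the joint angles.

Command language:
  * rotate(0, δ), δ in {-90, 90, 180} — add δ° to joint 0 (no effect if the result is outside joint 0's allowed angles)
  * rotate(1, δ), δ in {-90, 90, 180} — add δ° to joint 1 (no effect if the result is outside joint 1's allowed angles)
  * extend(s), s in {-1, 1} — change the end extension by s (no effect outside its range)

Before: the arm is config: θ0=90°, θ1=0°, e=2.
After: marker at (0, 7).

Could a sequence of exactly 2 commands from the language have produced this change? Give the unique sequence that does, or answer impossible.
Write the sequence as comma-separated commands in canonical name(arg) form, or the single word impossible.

extend(-1), extend(-1)

t0: config: θ0=90°, θ1=0°, e=2
[1] after extend(-1): config: θ0=90°, θ1=0°, e=1
[2] after extend(-1): config: θ0=90°, θ1=0°, e=0
no other 2-command option fits: unique.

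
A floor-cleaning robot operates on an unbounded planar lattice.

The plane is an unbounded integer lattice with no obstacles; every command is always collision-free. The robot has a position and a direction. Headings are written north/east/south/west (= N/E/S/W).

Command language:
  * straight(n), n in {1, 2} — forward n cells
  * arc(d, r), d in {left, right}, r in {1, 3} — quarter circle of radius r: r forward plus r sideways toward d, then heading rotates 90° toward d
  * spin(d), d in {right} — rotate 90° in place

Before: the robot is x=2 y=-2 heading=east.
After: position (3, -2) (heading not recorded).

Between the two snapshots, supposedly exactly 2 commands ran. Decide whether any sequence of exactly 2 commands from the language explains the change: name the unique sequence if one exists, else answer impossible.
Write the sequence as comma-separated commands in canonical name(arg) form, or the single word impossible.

key: running spin(right) before straight(1) would end elsewhere — order is forced
from: x=2 y=-2 heading=east
[1] after straight(1): x=3 y=-2 heading=east
[2] after spin(right): x=3 y=-2 heading=south
no other 2-command option fits: unique.

straight(1), spin(right)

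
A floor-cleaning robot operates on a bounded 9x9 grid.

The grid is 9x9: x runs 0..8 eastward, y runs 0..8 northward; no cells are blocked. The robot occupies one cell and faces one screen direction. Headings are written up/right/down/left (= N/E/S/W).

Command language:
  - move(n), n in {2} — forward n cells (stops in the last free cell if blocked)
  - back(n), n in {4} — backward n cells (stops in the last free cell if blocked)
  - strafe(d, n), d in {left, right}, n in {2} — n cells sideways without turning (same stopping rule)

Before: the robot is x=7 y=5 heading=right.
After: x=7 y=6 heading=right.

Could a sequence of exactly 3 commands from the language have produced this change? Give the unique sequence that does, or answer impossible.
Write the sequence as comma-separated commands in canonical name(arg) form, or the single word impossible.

strafe(left, 2), strafe(left, 2), strafe(right, 2)

key: heading stays E — no command in the sequence turns
from: x=7 y=5 heading=right
1. strafe(left, 2) → x=7 y=7 heading=right
2. strafe(left, 2) → x=7 y=8 heading=right
3. strafe(right, 2) → x=7 y=6 heading=right
uniquely the one of 64 3-step routes that fits.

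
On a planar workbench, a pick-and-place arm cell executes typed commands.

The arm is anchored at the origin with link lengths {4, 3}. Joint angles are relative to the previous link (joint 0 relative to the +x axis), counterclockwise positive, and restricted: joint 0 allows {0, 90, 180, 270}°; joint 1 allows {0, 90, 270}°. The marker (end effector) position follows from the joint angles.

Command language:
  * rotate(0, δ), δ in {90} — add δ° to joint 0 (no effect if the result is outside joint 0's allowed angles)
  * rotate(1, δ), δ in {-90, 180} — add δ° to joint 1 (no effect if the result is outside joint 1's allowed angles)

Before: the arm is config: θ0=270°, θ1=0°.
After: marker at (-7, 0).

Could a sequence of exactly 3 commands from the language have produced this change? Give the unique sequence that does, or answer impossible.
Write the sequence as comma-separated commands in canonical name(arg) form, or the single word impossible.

from: config: θ0=270°, θ1=0°
step 1 (rotate(0, 90)): config: θ0=0°, θ1=0°
step 2 (rotate(0, 90)): config: θ0=90°, θ1=0°
step 3 (rotate(0, 90)): config: θ0=180°, θ1=0°
uniquely the one of 27 3-step routes that fits.

rotate(0, 90), rotate(0, 90), rotate(0, 90)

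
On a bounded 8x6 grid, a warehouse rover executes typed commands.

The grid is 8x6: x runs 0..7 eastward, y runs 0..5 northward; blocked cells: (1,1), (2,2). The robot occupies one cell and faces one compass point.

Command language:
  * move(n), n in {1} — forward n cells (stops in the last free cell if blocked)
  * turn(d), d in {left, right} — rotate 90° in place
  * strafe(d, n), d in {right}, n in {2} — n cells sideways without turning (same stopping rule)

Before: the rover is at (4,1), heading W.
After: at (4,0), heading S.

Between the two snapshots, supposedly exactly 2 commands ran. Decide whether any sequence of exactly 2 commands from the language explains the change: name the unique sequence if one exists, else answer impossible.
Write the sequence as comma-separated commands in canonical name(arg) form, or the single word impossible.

turn(left), move(1)

key: position moved to (4,0) AND the heading swung to S — translation plus rotation needed
initial: at (4,1), heading W
1. turn(left) → at (4,1), heading S
2. move(1) → at (4,0), heading S
all 16 alternatives checked — unique.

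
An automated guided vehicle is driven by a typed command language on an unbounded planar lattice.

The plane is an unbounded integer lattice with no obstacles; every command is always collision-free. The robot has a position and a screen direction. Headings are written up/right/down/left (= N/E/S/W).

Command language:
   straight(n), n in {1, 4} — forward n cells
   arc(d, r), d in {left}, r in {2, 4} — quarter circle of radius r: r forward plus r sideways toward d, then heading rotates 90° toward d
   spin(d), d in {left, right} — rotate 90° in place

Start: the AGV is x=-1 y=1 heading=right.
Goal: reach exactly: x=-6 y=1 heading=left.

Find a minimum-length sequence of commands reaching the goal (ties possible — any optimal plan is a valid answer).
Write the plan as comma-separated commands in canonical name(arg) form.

spin(right), spin(right), straight(1), straight(4)

initial: x=-1 y=1 heading=right
t=1 spin(right) ⇒ x=-1 y=1 heading=down
t=2 spin(right) ⇒ x=-1 y=1 heading=left
t=3 straight(1) ⇒ x=-2 y=1 heading=left
t=4 straight(4) ⇒ x=-6 y=1 heading=left
minimal: 4 command(s), checked below 4.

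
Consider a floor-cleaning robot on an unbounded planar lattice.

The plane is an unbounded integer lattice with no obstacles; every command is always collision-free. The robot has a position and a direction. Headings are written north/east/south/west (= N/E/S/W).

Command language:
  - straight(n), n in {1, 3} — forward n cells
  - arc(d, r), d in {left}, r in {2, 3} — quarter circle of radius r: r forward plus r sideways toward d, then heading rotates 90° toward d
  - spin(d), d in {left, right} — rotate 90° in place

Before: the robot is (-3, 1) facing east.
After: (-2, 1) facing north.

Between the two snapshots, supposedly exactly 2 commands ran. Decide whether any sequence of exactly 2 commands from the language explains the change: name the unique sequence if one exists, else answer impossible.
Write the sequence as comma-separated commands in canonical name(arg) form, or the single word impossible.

key: running spin(left) before straight(1) would end elsewhere — order is forced
begin: (-3, 1) facing east
1. straight(1) → (-2, 1) facing east
2. spin(left) → (-2, 1) facing north
uniquely the one of 36 2-step routes that fits.

straight(1), spin(left)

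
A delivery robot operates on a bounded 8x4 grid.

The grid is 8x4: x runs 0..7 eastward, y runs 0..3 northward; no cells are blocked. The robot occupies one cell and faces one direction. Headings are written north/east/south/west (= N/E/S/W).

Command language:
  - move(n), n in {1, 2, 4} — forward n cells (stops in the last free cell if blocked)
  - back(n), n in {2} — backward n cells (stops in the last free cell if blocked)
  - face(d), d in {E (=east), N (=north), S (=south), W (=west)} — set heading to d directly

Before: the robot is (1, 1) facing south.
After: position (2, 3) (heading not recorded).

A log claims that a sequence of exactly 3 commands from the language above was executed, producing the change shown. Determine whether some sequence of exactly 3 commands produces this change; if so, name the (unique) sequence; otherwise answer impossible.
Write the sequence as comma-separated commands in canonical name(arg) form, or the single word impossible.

back(2), face(E), move(1)

key: order matters: swapping back(2) and move(1) lands elsewhere
t0: (1, 1) facing south
step 1 (back(2)): (1, 3) facing south
step 2 (face(E)): (1, 3) facing east
step 3 (move(1)): (2, 3) facing east
no other 3-command option fits: unique.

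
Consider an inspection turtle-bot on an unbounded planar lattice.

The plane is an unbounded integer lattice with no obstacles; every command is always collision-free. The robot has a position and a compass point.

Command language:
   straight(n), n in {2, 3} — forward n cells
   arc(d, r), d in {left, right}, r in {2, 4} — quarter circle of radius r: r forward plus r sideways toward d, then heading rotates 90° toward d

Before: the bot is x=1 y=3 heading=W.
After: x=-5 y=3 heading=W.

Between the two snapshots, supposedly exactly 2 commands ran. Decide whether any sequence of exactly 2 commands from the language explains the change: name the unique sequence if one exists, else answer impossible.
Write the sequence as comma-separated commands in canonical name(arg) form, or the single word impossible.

straight(3), straight(3)

key: heading stays W — no command in the sequence turns
initial: x=1 y=3 heading=W
step 1 (straight(3)): x=-2 y=3 heading=W
step 2 (straight(3)): x=-5 y=3 heading=W
no other 2-command option fits: unique.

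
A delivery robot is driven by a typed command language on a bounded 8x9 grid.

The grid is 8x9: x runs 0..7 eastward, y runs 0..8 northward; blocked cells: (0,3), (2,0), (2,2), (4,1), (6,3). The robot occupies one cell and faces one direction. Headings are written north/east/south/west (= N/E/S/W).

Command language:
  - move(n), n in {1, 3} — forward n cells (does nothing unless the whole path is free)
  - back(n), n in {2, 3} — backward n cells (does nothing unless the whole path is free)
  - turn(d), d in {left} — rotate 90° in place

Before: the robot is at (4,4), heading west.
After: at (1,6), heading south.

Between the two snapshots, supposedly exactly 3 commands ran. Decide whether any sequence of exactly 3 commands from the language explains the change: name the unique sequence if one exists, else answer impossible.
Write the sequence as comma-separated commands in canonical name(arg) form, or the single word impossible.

key: cell and facing (now S) both changed — the 3 commands mix motion and turning
initial: at (4,4), heading west
t=1 move(3) ⇒ at (1,4), heading west
t=2 turn(left) ⇒ at (1,4), heading south
t=3 back(2) ⇒ at (1,6), heading south
no rival 3-sequence matches.

move(3), turn(left), back(2)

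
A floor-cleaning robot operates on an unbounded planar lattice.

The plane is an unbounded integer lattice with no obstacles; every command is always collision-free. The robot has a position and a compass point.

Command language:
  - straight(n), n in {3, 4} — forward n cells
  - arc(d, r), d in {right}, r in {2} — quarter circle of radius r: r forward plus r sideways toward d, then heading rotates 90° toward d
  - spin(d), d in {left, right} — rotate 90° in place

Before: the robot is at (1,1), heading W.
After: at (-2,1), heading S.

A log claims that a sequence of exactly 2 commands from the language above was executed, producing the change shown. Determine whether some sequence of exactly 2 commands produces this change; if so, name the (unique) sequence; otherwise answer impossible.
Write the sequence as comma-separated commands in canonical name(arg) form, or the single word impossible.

straight(3), spin(left)

key: order matters: swapping straight(3) and spin(left) lands elsewhere
from: at (1,1), heading W
[1] after straight(3): at (-2,1), heading W
[2] after spin(left): at (-2,1), heading S
no rival 2-sequence matches.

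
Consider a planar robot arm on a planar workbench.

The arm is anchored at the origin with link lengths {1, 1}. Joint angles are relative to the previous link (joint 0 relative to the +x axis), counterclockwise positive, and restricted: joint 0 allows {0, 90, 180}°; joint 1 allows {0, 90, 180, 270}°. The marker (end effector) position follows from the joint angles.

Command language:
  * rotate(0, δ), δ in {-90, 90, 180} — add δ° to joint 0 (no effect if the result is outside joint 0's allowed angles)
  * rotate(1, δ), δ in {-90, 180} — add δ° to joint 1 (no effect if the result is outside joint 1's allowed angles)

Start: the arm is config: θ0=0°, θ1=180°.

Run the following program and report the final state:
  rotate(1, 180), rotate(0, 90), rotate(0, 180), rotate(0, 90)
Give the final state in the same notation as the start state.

config: θ0=180°, θ1=0°

t0: config: θ0=0°, θ1=180°
step 1 (rotate(1, 180)): config: θ0=0°, θ1=0°
step 2 (rotate(0, 90)): config: θ0=90°, θ1=0°
step 3 (rotate(0, 180)): config: θ0=90°, θ1=0°
step 4 (rotate(0, 90)): config: θ0=180°, θ1=0°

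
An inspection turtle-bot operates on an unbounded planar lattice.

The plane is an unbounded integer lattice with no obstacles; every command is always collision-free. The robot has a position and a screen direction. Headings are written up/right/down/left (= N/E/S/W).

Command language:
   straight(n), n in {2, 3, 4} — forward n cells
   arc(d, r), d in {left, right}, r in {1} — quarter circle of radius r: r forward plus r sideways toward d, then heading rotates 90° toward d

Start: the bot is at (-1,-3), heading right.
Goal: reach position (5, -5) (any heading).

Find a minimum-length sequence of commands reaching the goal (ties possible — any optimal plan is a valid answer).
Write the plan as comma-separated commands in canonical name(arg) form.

arc(right, 1), arc(left, 1), straight(4)

start: at (-1,-3), heading right
step 1 (arc(right, 1)): at (0,-4), heading down
step 2 (arc(left, 1)): at (1,-5), heading right
step 3 (straight(4)): at (5,-5), heading right
no 2-step plan works, so 3 is optimal.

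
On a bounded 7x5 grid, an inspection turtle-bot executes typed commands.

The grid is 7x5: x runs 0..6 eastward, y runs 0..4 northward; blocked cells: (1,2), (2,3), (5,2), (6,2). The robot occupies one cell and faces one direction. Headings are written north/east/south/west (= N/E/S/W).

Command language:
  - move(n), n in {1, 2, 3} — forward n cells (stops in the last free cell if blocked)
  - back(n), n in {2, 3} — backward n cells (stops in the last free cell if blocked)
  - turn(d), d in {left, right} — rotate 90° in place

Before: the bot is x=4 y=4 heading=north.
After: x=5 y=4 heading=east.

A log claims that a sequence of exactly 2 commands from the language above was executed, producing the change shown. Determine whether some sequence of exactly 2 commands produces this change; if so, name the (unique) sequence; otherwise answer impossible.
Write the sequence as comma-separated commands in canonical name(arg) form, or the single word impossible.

turn(right), move(1)

key: position moved to (5,4) AND the heading swung to E — translation plus rotation needed
from: x=4 y=4 heading=north
t=1 turn(right) ⇒ x=4 y=4 heading=east
t=2 move(1) ⇒ x=5 y=4 heading=east
no rival 2-sequence matches.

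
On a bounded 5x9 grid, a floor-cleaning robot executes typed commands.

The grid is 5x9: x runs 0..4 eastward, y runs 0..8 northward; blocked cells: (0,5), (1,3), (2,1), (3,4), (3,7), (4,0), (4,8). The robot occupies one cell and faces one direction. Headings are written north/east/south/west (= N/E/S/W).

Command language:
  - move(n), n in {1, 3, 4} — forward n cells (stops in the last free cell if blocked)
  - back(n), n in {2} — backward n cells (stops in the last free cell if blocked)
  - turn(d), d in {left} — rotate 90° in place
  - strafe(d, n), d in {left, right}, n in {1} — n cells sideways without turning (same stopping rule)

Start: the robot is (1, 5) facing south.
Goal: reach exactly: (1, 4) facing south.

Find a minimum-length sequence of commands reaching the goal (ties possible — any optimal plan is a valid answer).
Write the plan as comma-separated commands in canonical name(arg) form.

move(3)

initial: (1, 5) facing south
1. move(3) → (1, 4) facing south
shorter routes all fall short; 1 is best.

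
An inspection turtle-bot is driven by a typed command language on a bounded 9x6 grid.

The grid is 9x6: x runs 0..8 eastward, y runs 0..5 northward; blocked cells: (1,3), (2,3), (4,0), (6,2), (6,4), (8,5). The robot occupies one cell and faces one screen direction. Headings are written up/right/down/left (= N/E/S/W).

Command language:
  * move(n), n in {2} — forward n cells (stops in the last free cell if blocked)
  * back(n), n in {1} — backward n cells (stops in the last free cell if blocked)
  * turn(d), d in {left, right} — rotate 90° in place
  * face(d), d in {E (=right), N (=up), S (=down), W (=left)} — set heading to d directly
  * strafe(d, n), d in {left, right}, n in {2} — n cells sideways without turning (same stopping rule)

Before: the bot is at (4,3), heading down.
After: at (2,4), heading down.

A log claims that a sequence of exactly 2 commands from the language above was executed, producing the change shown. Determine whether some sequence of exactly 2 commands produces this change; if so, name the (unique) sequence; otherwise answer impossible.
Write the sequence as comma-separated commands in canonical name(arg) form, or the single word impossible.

key: heading stays S — no command in the sequence turns
begin: at (4,3), heading down
[1] after back(1): at (4,4), heading down
[2] after strafe(right, 2): at (2,4), heading down
all 100 alternatives checked — unique.

back(1), strafe(right, 2)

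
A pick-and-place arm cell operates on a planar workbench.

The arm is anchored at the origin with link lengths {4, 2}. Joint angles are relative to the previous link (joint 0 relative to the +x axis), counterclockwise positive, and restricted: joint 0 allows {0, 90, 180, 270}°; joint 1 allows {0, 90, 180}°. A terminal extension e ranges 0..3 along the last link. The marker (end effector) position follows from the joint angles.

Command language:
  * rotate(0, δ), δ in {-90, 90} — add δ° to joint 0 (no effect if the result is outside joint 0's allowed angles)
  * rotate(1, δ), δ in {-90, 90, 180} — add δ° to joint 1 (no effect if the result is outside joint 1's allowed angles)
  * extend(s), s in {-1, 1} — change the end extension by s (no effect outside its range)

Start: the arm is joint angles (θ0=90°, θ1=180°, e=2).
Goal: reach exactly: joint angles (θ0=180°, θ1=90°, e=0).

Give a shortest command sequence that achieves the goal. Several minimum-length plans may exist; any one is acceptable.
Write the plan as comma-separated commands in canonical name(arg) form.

initial: joint angles (θ0=90°, θ1=180°, e=2)
1. rotate(0, 90) → joint angles (θ0=180°, θ1=180°, e=2)
2. rotate(1, -90) → joint angles (θ0=180°, θ1=90°, e=2)
3. extend(-1) → joint angles (θ0=180°, θ1=90°, e=1)
4. extend(-1) → joint angles (θ0=180°, θ1=90°, e=0)
nothing shorter than 4 reaches the goal.

rotate(0, 90), rotate(1, -90), extend(-1), extend(-1)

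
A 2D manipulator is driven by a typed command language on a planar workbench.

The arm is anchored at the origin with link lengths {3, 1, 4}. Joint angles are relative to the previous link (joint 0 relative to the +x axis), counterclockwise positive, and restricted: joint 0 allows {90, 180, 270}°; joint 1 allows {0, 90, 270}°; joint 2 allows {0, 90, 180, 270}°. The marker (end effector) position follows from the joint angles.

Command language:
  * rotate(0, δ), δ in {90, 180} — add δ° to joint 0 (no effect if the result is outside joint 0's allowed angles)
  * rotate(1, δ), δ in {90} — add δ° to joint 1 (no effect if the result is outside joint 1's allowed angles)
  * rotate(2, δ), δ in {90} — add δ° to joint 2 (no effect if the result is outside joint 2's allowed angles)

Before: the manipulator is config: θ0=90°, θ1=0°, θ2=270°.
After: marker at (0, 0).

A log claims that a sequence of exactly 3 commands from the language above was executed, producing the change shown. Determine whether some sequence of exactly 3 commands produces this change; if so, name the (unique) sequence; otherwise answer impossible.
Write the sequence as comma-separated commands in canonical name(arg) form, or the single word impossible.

begin: config: θ0=90°, θ1=0°, θ2=270°
t=1 rotate(2, 90) ⇒ config: θ0=90°, θ1=0°, θ2=0°
t=2 rotate(2, 90) ⇒ config: θ0=90°, θ1=0°, θ2=90°
t=3 rotate(2, 90) ⇒ config: θ0=90°, θ1=0°, θ2=180°
all 64 alternatives checked — unique.

rotate(2, 90), rotate(2, 90), rotate(2, 90)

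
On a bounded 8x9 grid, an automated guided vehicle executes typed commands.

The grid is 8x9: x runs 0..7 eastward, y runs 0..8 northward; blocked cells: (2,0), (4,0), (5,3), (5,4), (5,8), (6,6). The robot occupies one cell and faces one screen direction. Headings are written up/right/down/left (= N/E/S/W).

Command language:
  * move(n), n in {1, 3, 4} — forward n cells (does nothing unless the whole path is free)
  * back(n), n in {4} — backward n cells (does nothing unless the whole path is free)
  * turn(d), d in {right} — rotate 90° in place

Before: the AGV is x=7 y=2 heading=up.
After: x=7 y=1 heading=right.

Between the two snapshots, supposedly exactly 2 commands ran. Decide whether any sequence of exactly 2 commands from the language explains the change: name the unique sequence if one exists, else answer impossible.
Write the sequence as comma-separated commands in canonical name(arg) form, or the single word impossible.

every 2-command combo misses the target.

impossible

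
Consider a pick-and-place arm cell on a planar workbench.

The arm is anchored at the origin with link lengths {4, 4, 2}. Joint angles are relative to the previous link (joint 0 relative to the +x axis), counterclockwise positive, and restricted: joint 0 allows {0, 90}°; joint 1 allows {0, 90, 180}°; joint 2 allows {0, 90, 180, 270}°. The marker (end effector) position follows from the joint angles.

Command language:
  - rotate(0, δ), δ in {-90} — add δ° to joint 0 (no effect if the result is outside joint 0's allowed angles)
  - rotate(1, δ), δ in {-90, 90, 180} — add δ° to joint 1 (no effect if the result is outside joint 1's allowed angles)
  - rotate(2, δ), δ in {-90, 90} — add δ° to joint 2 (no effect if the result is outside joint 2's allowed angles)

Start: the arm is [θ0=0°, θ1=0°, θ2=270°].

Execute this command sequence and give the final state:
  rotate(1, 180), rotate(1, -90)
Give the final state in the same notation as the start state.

begin: [θ0=0°, θ1=0°, θ2=270°]
step 1 (rotate(1, 180)): [θ0=0°, θ1=180°, θ2=270°]
step 2 (rotate(1, -90)): [θ0=0°, θ1=90°, θ2=270°]

[θ0=0°, θ1=90°, θ2=270°]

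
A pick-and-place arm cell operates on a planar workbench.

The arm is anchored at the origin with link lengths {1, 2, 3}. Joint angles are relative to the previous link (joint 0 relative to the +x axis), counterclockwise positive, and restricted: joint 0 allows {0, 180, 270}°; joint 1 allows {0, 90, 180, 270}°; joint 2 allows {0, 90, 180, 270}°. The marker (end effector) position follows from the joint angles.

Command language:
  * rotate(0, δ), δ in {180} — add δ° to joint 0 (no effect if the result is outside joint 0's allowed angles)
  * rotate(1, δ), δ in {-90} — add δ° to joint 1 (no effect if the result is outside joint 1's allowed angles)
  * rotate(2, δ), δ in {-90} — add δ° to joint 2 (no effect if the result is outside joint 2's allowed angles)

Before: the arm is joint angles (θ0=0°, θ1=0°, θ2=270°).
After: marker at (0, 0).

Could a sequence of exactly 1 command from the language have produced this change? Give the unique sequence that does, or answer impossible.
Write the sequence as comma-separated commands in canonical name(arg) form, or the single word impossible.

rotate(2, -90)

begin: joint angles (θ0=0°, θ1=0°, θ2=270°)
[1] after rotate(2, -90): joint angles (θ0=0°, θ1=0°, θ2=180°)
no rival 1-sequence matches.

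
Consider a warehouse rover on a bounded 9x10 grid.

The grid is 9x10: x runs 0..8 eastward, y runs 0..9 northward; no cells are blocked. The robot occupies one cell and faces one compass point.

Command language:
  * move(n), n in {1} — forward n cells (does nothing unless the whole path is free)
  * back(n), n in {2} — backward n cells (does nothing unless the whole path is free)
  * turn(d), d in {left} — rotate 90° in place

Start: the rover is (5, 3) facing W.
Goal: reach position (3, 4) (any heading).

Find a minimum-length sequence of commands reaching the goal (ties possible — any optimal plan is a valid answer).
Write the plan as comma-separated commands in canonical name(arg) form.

initial: (5, 3) facing W
[1] after move(1): (4, 3) facing W
[2] after move(1): (3, 3) facing W
[3] after turn(left): (3, 3) facing S
[4] after back(2): (3, 5) facing S
[5] after move(1): (3, 4) facing S
no 4-step plan works, so 5 is optimal.

move(1), move(1), turn(left), back(2), move(1)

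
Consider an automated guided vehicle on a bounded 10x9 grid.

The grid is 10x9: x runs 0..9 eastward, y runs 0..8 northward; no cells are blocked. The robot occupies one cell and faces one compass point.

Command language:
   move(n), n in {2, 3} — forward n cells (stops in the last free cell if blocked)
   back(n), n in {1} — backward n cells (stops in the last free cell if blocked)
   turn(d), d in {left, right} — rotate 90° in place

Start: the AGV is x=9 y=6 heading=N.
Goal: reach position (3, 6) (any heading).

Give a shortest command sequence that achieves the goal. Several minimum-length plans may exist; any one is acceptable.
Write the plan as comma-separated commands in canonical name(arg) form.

turn(left), move(3), move(3)

begin: x=9 y=6 heading=N
[1] after turn(left): x=9 y=6 heading=W
[2] after move(3): x=6 y=6 heading=W
[3] after move(3): x=3 y=6 heading=W
nothing shorter than 3 reaches the goal.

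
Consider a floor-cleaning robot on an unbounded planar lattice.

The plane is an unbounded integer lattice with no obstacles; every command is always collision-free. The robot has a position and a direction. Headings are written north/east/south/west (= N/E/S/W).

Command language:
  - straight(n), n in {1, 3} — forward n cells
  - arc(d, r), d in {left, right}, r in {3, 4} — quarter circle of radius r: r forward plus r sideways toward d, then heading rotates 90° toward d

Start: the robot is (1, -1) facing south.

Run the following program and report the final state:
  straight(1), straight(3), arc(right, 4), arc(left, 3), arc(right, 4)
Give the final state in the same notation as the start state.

(-10, -16) facing west

start: (1, -1) facing south
1. straight(1) → (1, -2) facing south
2. straight(3) → (1, -5) facing south
3. arc(right, 4) → (-3, -9) facing west
4. arc(left, 3) → (-6, -12) facing south
5. arc(right, 4) → (-10, -16) facing west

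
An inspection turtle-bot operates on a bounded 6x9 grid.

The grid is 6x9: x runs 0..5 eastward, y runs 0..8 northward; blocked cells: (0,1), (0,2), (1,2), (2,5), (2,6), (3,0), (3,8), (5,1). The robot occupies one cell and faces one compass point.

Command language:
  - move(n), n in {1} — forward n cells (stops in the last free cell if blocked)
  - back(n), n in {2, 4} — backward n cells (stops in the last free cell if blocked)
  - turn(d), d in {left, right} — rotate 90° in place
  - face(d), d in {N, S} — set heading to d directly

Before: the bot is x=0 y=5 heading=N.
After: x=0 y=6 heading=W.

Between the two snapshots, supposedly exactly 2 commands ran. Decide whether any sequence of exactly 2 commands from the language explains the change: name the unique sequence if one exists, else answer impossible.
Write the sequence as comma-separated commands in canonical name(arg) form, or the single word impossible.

move(1), turn(left)

key: position moved to (0,6) AND the heading swung to W — translation plus rotation needed
start: x=0 y=5 heading=N
t=1 move(1) ⇒ x=0 y=6 heading=N
t=2 turn(left) ⇒ x=0 y=6 heading=W
uniquely the one of 49 2-step routes that fits.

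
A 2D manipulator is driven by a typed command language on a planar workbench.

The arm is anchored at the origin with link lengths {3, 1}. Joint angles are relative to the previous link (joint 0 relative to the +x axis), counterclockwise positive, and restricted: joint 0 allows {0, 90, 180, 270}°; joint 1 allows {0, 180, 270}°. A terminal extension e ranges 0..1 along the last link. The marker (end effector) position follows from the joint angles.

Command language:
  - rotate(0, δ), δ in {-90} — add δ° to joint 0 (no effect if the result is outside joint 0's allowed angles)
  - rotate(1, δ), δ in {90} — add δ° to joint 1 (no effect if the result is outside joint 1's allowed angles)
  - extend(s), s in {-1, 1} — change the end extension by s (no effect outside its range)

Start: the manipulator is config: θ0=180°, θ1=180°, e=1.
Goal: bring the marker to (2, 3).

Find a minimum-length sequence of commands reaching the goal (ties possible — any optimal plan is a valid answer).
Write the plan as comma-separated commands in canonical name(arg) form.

rotate(0, -90), rotate(1, 90)

start: config: θ0=180°, θ1=180°, e=1
[1] after rotate(0, -90): config: θ0=90°, θ1=180°, e=1
[2] after rotate(1, 90): config: θ0=90°, θ1=270°, e=1
minimal: 2 command(s), checked below 2.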